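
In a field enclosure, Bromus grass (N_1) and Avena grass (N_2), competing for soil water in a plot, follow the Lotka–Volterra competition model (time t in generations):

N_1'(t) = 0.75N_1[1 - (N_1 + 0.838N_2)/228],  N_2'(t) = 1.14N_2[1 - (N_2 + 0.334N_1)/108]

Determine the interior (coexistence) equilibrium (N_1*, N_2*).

N_1* ≈ 191, N_2* ≈ 44.2

Setting both brackets to zero gives the nullclines N_1 + 0.838N_2 = 228 and 0.334N_1 + N_2 = 108.
Substituting N_2 = 108 - 0.334N_1 into the first: N_1(1 - 0.838·0.334) = 228 - 0.838·108.
So N_1* = 137/0.72 = 191, and then N_2* = 108 - 0.334·191 = 44.2.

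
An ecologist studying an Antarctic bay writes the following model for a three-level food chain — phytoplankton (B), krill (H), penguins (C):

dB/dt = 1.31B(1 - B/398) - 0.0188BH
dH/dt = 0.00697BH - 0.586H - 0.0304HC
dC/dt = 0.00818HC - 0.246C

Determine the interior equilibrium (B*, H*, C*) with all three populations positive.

From dC/dt = 0: 0.00818H* = 0.246, so H* = 30.1.
From dB/dt = 0: 1.31(1 - B*/398) = 0.0188·30.1, giving B* = 398·(1 - 0.432) = 226.
From dH/dt = 0: 0.00697·226 - 0.586 = 0.0304C*, so C* = 0.991/0.0304 = 32.6.

B* ≈ 226, H* ≈ 30.1, C* ≈ 32.6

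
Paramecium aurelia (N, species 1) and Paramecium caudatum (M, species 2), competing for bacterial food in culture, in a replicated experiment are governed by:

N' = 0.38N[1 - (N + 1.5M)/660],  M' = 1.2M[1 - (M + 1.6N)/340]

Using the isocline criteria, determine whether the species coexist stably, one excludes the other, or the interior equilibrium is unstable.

species 1 excludes species 2

Compare the nullcline intercepts: K1/α12 = 660/1.5 = 440 > K2 = 340; K2/α21 = 340/1.6 = 212 < K1 = 660.
Since the inequalities point opposite ways, species 1 can invade but species 2 cannot.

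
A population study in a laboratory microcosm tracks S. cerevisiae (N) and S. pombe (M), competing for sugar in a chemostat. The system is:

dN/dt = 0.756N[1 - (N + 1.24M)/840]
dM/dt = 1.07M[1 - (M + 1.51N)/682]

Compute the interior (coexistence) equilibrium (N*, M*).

N* ≈ 6.51, M* ≈ 672

Setting both brackets to zero gives the nullclines N + 1.24M = 840 and 1.51N + M = 682.
Substituting M = 682 - 1.51N into the first: N(1 - 1.24·1.51) = 840 - 1.24·682.
So N* = -5.68/-0.872 = 6.51, and then M* = 682 - 1.51·6.51 = 672.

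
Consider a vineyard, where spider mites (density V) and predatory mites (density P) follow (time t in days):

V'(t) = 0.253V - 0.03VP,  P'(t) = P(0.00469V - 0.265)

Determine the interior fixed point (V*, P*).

V* ≈ 56.5, P* ≈ 8.43

Set dP/dt = 0 with P > 0: 0.00469V - 0.265 = 0, so V* = 0.265/0.00469 = 56.5.
Set dV/dt = 0 with V > 0: 0.253 - 0.03P = 0, so P* = 0.253/0.03 = 8.43.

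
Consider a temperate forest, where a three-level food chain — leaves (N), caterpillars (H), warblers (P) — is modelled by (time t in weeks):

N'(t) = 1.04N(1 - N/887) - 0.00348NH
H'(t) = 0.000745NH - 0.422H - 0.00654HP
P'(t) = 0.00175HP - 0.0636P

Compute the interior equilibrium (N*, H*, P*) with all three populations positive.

From dP/dt = 0: 0.00175H* = 0.0636, so H* = 36.3.
From dN/dt = 0: 1.04(1 - N*/887) = 0.00348·36.3, giving N* = 887·(1 - 0.122) = 779.
From dH/dt = 0: 0.000745·779 - 0.422 = 0.00654P*, so P* = 0.158/0.00654 = 24.2.

N* ≈ 779, H* ≈ 36.3, P* ≈ 24.2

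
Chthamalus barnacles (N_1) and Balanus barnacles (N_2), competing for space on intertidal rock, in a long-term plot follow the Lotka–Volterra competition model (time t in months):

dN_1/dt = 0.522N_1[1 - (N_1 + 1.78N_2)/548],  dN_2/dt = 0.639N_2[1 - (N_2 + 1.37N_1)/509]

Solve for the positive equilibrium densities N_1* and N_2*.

N_1* ≈ 249, N_2* ≈ 168

Setting both brackets to zero gives the nullclines N_1 + 1.78N_2 = 548 and 1.37N_1 + N_2 = 509.
Substituting N_2 = 509 - 1.37N_1 into the first: N_1(1 - 1.78·1.37) = 548 - 1.78·509.
So N_1* = -358/-1.44 = 249, and then N_2* = 509 - 1.37·249 = 168.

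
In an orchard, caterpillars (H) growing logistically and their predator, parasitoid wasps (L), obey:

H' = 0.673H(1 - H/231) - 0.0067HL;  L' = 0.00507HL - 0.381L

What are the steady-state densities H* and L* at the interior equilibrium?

From dL/dt = 0 with L > 0: 0.00507H* = 0.381, so H* = 75.1.
Substitute into dH/dt = 0: 0.673(1 - 75.1/231) = 0.0067L*.
The bracket is 0.675, giving L* = 0.454/0.0067 = 67.8.

H* ≈ 75.1, L* ≈ 67.8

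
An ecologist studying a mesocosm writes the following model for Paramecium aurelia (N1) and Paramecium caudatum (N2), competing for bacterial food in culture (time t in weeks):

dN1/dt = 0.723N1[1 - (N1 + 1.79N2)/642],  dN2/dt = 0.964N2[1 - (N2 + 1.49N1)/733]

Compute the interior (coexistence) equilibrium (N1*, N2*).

Setting both brackets to zero gives the nullclines N1 + 1.79N2 = 642 and 1.49N1 + N2 = 733.
Substituting N2 = 733 - 1.49N1 into the first: N1(1 - 1.79·1.49) = 642 - 1.79·733.
So N1* = -670/-1.67 = 402, and then N2* = 733 - 1.49·402 = 134.

N1* ≈ 402, N2* ≈ 134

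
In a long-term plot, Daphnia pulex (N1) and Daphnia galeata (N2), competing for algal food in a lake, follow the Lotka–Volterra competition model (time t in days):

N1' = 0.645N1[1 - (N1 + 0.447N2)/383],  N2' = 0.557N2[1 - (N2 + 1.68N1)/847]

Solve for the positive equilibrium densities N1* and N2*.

Setting both brackets to zero gives the nullclines N1 + 0.447N2 = 383 and 1.68N1 + N2 = 847.
Substituting N2 = 847 - 1.68N1 into the first: N1(1 - 0.447·1.68) = 383 - 0.447·847.
So N1* = 4.39/0.249 = 17.6, and then N2* = 847 - 1.68·17.6 = 817.

N1* ≈ 17.6, N2* ≈ 817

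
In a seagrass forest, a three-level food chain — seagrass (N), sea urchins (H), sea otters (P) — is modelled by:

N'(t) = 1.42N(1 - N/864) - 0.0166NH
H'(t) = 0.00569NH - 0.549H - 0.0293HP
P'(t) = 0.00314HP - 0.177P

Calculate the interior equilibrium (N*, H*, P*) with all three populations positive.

N* ≈ 295, H* ≈ 56.4, P* ≈ 38.5

From dP/dt = 0: 0.00314H* = 0.177, so H* = 56.4.
From dN/dt = 0: 1.42(1 - N*/864) = 0.0166·56.4, giving N* = 864·(1 - 0.659) = 295.
From dH/dt = 0: 0.00569·295 - 0.549 = 0.0293P*, so P* = 1.13/0.0293 = 38.5.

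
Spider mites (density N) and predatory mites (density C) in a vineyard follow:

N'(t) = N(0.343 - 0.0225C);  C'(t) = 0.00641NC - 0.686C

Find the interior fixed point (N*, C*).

N* ≈ 107, C* ≈ 15.2

Set dC/dt = 0 with C > 0: 0.00641N - 0.686 = 0, so N* = 0.686/0.00641 = 107.
Set dN/dt = 0 with N > 0: 0.343 - 0.0225C = 0, so C* = 0.343/0.0225 = 15.2.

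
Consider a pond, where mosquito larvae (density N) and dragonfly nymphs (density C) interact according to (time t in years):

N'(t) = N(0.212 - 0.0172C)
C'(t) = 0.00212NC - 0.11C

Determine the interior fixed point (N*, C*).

Set dC/dt = 0 with C > 0: 0.00212N - 0.11 = 0, so N* = 0.11/0.00212 = 51.9.
Set dN/dt = 0 with N > 0: 0.212 - 0.0172C = 0, so C* = 0.212/0.0172 = 12.3.

N* ≈ 51.9, C* ≈ 12.3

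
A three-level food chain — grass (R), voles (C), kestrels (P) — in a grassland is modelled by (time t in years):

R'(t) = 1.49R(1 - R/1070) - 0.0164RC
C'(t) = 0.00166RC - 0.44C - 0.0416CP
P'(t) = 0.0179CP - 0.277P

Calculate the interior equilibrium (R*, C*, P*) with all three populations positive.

From dP/dt = 0: 0.0179C* = 0.277, so C* = 15.5.
From dR/dt = 0: 1.49(1 - R*/1070) = 0.0164·15.5, giving R* = 1070·(1 - 0.17) = 888.
From dC/dt = 0: 0.00166·888 - 0.44 = 0.0416P*, so P* = 1.03/0.0416 = 24.8.

R* ≈ 888, C* ≈ 15.5, P* ≈ 24.8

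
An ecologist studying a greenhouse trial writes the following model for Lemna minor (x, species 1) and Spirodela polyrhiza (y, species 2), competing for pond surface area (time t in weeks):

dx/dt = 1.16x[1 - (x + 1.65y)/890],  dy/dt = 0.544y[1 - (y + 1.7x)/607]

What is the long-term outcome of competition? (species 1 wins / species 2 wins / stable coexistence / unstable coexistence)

Compare the nullcline intercepts: K1/α12 = 890/1.65 = 539 < K2 = 607; K2/α21 = 607/1.7 = 357 < K1 = 890.
Since both are reversed, neither can invade when rare; the interior point is a saddle.

unstable coexistence (outcome depends on initial conditions)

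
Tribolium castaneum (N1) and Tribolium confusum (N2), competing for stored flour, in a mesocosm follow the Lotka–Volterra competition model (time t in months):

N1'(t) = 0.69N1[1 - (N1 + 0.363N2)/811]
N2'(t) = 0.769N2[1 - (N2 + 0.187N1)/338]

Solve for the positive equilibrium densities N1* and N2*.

N1* ≈ 738, N2* ≈ 200

Setting both brackets to zero gives the nullclines N1 + 0.363N2 = 811 and 0.187N1 + N2 = 338.
Substituting N2 = 338 - 0.187N1 into the first: N1(1 - 0.363·0.187) = 811 - 0.363·338.
So N1* = 688/0.932 = 738, and then N2* = 338 - 0.187·738 = 200.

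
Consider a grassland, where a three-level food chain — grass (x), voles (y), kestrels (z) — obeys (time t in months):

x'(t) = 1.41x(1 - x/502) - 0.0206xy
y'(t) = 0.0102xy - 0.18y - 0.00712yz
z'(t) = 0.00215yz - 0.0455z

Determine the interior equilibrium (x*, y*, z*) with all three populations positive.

x* ≈ 347, y* ≈ 21.2, z* ≈ 472

From dz/dt = 0: 0.00215y* = 0.0455, so y* = 21.2.
From dx/dt = 0: 1.41(1 - x*/502) = 0.0206·21.2, giving x* = 502·(1 - 0.309) = 347.
From dy/dt = 0: 0.0102·347 - 0.18 = 0.00712z*, so z* = 3.36/0.00712 = 472.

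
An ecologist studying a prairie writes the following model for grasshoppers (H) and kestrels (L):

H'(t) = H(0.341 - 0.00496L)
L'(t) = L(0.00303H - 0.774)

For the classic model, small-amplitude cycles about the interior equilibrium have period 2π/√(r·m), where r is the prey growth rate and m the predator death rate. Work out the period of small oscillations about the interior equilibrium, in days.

Here r = 0.341 and m = 0.774, so r·m = 0.264.
ω = √0.264 = 0.514 per day, hence T = 2π/ω ≈ 12.2 days.

T ≈ 12.2 days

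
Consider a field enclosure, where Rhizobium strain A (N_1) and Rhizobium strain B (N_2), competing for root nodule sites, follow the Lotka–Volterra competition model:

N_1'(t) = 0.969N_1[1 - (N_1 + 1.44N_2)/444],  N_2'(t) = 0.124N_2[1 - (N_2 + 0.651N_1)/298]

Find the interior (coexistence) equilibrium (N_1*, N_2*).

Setting both brackets to zero gives the nullclines N_1 + 1.44N_2 = 444 and 0.651N_1 + N_2 = 298.
Substituting N_2 = 298 - 0.651N_1 into the first: N_1(1 - 1.44·0.651) = 444 - 1.44·298.
So N_1* = 14.9/0.0626 = 238, and then N_2* = 298 - 0.651·238 = 143.

N_1* ≈ 238, N_2* ≈ 143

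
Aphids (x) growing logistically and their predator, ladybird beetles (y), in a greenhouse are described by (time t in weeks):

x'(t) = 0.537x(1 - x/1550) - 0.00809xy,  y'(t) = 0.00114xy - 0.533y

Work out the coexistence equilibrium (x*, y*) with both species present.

x* ≈ 468, y* ≈ 46.4

From dy/dt = 0 with y > 0: 0.00114x* = 0.533, so x* = 468.
Substitute into dx/dt = 0: 0.537(1 - 468/1550) = 0.00809y*.
The bracket is 0.698, giving y* = 0.375/0.00809 = 46.4.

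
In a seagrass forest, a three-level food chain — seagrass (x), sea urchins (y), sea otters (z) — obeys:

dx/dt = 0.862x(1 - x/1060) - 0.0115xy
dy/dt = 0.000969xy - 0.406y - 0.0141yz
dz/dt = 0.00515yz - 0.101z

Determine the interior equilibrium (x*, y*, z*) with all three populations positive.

From dz/dt = 0: 0.00515y* = 0.101, so y* = 19.6.
From dx/dt = 0: 0.862(1 - x*/1060) = 0.0115·19.6, giving x* = 1060·(1 - 0.262) = 783.
From dy/dt = 0: 0.000969·783 - 0.406 = 0.0141z*, so z* = 0.352/0.0141 = 25.

x* ≈ 783, y* ≈ 19.6, z* ≈ 25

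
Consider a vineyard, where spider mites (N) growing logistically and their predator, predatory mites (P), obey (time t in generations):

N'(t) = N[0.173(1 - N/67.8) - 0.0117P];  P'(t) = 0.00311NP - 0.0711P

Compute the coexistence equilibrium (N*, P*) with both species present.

N* ≈ 22.9, P* ≈ 9.8

From dP/dt = 0 with P > 0: 0.00311N* = 0.0711, so N* = 22.9.
Substitute into dN/dt = 0: 0.173(1 - 22.9/67.8) = 0.0117P*.
The bracket is 0.663, giving P* = 0.115/0.0117 = 9.8.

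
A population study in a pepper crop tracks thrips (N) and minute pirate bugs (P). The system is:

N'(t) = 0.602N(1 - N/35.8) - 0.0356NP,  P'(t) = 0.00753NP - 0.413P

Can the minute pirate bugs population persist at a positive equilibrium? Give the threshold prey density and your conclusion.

The predator equation gives dP/dt > 0 only when N > 0.413/0.00753 = 54.8.
Without the predator, N → K = 35.8. Since 35.8 < 54.8, the predator cannot invade.

Threshold N = 54.8; K < 54.8, so no, the predator goes extinct.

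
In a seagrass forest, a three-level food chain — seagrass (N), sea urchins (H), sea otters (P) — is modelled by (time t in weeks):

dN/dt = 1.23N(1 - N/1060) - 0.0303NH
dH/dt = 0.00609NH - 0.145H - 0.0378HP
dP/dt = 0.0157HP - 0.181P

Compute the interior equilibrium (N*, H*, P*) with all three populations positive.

N* ≈ 759, H* ≈ 11.5, P* ≈ 118

From dP/dt = 0: 0.0157H* = 0.181, so H* = 11.5.
From dN/dt = 0: 1.23(1 - N*/1060) = 0.0303·11.5, giving N* = 1060·(1 - 0.284) = 759.
From dH/dt = 0: 0.00609·759 - 0.145 = 0.0378P*, so P* = 4.48/0.0378 = 118.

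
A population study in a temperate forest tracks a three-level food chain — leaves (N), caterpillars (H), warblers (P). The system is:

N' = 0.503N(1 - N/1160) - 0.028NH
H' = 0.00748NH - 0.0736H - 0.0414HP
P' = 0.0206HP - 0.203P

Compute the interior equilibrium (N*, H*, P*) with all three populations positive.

From dP/dt = 0: 0.0206H* = 0.203, so H* = 9.85.
From dN/dt = 0: 0.503(1 - N*/1160) = 0.028·9.85, giving N* = 1160·(1 - 0.549) = 524.
From dH/dt = 0: 0.00748·524 - 0.0736 = 0.0414P*, so P* = 3.84/0.0414 = 92.8.

N* ≈ 524, H* ≈ 9.85, P* ≈ 92.8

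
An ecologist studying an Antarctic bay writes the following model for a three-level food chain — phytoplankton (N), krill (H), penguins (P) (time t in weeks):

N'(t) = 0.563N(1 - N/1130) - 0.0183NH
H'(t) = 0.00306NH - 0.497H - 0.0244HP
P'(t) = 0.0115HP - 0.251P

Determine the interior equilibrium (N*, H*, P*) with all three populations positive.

N* ≈ 328, H* ≈ 21.8, P* ≈ 20.8

From dP/dt = 0: 0.0115H* = 0.251, so H* = 21.8.
From dN/dt = 0: 0.563(1 - N*/1130) = 0.0183·21.8, giving N* = 1130·(1 - 0.709) = 328.
From dH/dt = 0: 0.00306·328 - 0.497 = 0.0244P*, so P* = 0.508/0.0244 = 20.8.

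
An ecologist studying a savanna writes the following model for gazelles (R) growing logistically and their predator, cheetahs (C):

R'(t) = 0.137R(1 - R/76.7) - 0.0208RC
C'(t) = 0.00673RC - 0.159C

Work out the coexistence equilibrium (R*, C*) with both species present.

From dC/dt = 0 with C > 0: 0.00673R* = 0.159, so R* = 23.6.
Substitute into dR/dt = 0: 0.137(1 - 23.6/76.7) = 0.0208C*.
The bracket is 0.692, giving C* = 0.0948/0.0208 = 4.56.

R* ≈ 23.6, C* ≈ 4.56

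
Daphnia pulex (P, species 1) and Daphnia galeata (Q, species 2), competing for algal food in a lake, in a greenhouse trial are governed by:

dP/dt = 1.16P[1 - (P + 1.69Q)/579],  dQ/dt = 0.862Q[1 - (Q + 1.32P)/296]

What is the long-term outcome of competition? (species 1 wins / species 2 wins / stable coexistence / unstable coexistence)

Compare the nullcline intercepts: K1/α12 = 579/1.69 = 343 > K2 = 296; K2/α21 = 296/1.32 = 224 < K1 = 579.
Since the inequalities point opposite ways, species 1 can invade but species 2 cannot.

species 1 excludes species 2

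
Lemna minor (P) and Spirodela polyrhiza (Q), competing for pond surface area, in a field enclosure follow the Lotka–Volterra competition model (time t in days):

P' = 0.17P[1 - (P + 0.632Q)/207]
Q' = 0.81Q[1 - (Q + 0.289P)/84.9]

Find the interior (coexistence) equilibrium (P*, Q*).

Setting both brackets to zero gives the nullclines P + 0.632Q = 207 and 0.289P + Q = 84.9.
Substituting Q = 84.9 - 0.289P into the first: P(1 - 0.632·0.289) = 207 - 0.632·84.9.
So P* = 153/0.817 = 188, and then Q* = 84.9 - 0.289·188 = 30.7.

P* ≈ 188, Q* ≈ 30.7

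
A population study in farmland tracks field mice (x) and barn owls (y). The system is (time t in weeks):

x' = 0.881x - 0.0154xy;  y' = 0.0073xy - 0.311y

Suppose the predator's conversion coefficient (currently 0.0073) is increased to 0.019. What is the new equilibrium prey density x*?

x* ≈ 16.4

At the interior fixed point, setting dy/dt = 0 with y > 0 fixes x* = (predator death rate)/(xy coefficient) — independent of the other coefficients.
With the change, x* = 0.311/0.019 = 16.4; it falls from 42.6.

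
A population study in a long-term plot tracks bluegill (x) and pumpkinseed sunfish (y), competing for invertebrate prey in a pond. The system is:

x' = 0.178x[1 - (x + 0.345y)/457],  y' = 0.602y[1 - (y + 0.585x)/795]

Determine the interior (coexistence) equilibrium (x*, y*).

x* ≈ 229, y* ≈ 661

Setting both brackets to zero gives the nullclines x + 0.345y = 457 and 0.585x + y = 795.
Substituting y = 795 - 0.585x into the first: x(1 - 0.345·0.585) = 457 - 0.345·795.
So x* = 183/0.798 = 229, and then y* = 795 - 0.585·229 = 661.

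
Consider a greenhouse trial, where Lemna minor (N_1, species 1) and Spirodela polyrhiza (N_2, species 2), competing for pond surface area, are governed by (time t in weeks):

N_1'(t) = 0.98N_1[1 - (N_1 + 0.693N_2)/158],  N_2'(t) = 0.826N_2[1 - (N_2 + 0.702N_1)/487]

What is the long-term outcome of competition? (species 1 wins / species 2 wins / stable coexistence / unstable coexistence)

Compare the nullcline intercepts: K1/α12 = 158/0.693 = 228 < K2 = 487; K2/α21 = 487/0.702 = 694 > K1 = 158.
Since the inequalities point opposite ways, species 2 can invade but species 1 cannot.

species 2 excludes species 1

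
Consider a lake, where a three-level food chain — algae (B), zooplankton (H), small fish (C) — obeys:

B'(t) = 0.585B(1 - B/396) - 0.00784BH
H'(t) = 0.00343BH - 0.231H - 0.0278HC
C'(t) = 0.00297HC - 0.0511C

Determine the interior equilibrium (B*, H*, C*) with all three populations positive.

From dC/dt = 0: 0.00297H* = 0.0511, so H* = 17.2.
From dB/dt = 0: 0.585(1 - B*/396) = 0.00784·17.2, giving B* = 396·(1 - 0.231) = 305.
From dH/dt = 0: 0.00343·305 - 0.231 = 0.0278C*, so C* = 0.814/0.0278 = 29.3.

B* ≈ 305, H* ≈ 17.2, C* ≈ 29.3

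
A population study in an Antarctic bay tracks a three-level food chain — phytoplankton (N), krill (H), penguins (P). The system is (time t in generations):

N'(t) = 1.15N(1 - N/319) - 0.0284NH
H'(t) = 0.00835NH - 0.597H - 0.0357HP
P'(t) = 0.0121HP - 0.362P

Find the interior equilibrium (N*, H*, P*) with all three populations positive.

From dP/dt = 0: 0.0121H* = 0.362, so H* = 29.9.
From dN/dt = 0: 1.15(1 - N*/319) = 0.0284·29.9, giving N* = 319·(1 - 0.739) = 83.3.
From dH/dt = 0: 0.00835·83.3 - 0.597 = 0.0357P*, so P* = 0.0987/0.0357 = 2.76.

N* ≈ 83.3, H* ≈ 29.9, P* ≈ 2.76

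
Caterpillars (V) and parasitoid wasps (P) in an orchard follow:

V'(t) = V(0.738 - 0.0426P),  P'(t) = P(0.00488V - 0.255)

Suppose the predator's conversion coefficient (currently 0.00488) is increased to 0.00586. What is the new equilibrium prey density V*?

V* ≈ 43.5

At the interior fixed point, setting dP/dt = 0 with P > 0 fixes V* = (predator death rate)/(VP coefficient) — independent of the other coefficients.
With the change, V* = 0.255/0.00586 = 43.5; it falls from 52.3.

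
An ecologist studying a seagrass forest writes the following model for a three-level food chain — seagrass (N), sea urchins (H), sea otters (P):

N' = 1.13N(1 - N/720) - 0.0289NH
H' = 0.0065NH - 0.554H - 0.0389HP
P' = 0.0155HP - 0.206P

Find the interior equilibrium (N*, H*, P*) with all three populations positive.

From dP/dt = 0: 0.0155H* = 0.206, so H* = 13.3.
From dN/dt = 0: 1.13(1 - N*/720) = 0.0289·13.3, giving N* = 720·(1 - 0.34) = 475.
From dH/dt = 0: 0.0065·475 - 0.554 = 0.0389P*, so P* = 2.54/0.0389 = 65.2.

N* ≈ 475, H* ≈ 13.3, P* ≈ 65.2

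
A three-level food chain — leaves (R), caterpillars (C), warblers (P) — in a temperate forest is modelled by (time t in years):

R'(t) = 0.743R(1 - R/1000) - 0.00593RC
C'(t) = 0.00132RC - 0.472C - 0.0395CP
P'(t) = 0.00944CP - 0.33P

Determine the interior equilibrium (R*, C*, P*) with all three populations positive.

From dP/dt = 0: 0.00944C* = 0.33, so C* = 35.
From dR/dt = 0: 0.743(1 - R*/1000) = 0.00593·35, giving R* = 1000·(1 - 0.279) = 721.
From dC/dt = 0: 0.00132·721 - 0.472 = 0.0395P*, so P* = 0.48/0.0395 = 12.1.

R* ≈ 721, C* ≈ 35, P* ≈ 12.1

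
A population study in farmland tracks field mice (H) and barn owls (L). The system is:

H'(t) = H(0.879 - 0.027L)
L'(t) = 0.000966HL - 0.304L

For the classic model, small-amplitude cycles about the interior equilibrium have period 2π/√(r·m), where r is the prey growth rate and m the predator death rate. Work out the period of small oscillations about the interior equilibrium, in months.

Here r = 0.879 and m = 0.304, so r·m = 0.267.
ω = √0.267 = 0.517 per month, hence T = 2π/ω ≈ 12.2 months.

T ≈ 12.2 months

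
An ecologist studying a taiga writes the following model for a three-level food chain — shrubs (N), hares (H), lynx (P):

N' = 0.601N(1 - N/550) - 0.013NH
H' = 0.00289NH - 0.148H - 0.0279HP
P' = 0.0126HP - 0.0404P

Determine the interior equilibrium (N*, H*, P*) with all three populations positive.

N* ≈ 512, H* ≈ 3.21, P* ≈ 47.7

From dP/dt = 0: 0.0126H* = 0.0404, so H* = 3.21.
From dN/dt = 0: 0.601(1 - N*/550) = 0.013·3.21, giving N* = 550·(1 - 0.0694) = 512.
From dH/dt = 0: 0.00289·512 - 0.148 = 0.0279P*, so P* = 1.33/0.0279 = 47.7.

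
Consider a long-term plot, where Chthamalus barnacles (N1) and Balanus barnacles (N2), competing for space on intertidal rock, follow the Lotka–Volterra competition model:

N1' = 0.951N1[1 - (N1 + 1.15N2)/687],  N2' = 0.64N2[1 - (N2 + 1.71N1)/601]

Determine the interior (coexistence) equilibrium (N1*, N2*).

Setting both brackets to zero gives the nullclines N1 + 1.15N2 = 687 and 1.71N1 + N2 = 601.
Substituting N2 = 601 - 1.71N1 into the first: N1(1 - 1.15·1.71) = 687 - 1.15·601.
So N1* = -4.15/-0.966 = 4.29, and then N2* = 601 - 1.71·4.29 = 594.

N1* ≈ 4.29, N2* ≈ 594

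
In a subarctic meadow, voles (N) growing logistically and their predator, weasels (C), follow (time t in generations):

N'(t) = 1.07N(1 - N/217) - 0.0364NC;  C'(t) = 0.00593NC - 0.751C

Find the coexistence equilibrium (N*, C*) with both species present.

N* ≈ 127, C* ≈ 12.2

From dC/dt = 0 with C > 0: 0.00593N* = 0.751, so N* = 127.
Substitute into dN/dt = 0: 1.07(1 - 127/217) = 0.0364C*.
The bracket is 0.416, giving C* = 0.446/0.0364 = 12.2.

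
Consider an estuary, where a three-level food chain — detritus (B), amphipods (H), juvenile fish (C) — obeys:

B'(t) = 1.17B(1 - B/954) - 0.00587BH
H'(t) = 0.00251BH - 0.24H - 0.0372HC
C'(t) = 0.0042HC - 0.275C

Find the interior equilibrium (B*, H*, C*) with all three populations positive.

From dC/dt = 0: 0.0042H* = 0.275, so H* = 65.5.
From dB/dt = 0: 1.17(1 - B*/954) = 0.00587·65.5, giving B* = 954·(1 - 0.329) = 641.
From dH/dt = 0: 0.00251·641 - 0.24 = 0.0372C*, so C* = 1.37/0.0372 = 36.8.

B* ≈ 641, H* ≈ 65.5, C* ≈ 36.8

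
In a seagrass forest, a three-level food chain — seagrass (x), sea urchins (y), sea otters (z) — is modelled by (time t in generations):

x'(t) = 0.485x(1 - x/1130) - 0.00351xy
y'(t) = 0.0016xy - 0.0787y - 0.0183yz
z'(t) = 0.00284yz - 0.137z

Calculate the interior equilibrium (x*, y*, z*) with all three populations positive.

x* ≈ 736, y* ≈ 48.2, z* ≈ 60

From dz/dt = 0: 0.00284y* = 0.137, so y* = 48.2.
From dx/dt = 0: 0.485(1 - x*/1130) = 0.00351·48.2, giving x* = 1130·(1 - 0.349) = 736.
From dy/dt = 0: 0.0016·736 - 0.0787 = 0.0183z*, so z* = 1.1/0.0183 = 60.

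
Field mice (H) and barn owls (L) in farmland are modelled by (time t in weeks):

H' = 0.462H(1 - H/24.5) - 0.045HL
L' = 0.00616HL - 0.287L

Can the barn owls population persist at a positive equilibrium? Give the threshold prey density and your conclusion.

The predator equation gives dL/dt > 0 only when H > 0.287/0.00616 = 46.6.
Without the predator, H → K = 24.5. Since 24.5 < 46.6, the predator cannot invade.

Threshold H = 46.6; K < 46.6, so no, the predator goes extinct.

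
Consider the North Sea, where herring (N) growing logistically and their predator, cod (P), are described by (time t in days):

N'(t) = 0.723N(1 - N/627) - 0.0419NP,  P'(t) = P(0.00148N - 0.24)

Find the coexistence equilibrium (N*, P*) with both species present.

From dP/dt = 0 with P > 0: 0.00148N* = 0.24, so N* = 162.
Substitute into dN/dt = 0: 0.723(1 - 162/627) = 0.0419P*.
The bracket is 0.741, giving P* = 0.536/0.0419 = 12.8.

N* ≈ 162, P* ≈ 12.8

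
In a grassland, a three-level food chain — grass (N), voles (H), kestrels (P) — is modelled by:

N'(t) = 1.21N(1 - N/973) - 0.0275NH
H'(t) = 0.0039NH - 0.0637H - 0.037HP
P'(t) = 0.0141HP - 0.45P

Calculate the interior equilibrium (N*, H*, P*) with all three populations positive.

From dP/dt = 0: 0.0141H* = 0.45, so H* = 31.9.
From dN/dt = 0: 1.21(1 - N*/973) = 0.0275·31.9, giving N* = 973·(1 - 0.725) = 267.
From dH/dt = 0: 0.0039·267 - 0.0637 = 0.037P*, so P* = 0.979/0.037 = 26.4.

N* ≈ 267, H* ≈ 31.9, P* ≈ 26.4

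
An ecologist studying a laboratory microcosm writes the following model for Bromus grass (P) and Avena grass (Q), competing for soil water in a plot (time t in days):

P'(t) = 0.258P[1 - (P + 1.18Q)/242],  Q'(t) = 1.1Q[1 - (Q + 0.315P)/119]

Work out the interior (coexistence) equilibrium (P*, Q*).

Setting both brackets to zero gives the nullclines P + 1.18Q = 242 and 0.315P + Q = 119.
Substituting Q = 119 - 0.315P into the first: P(1 - 1.18·0.315) = 242 - 1.18·119.
So P* = 102/0.628 = 162, and then Q* = 119 - 0.315·162 = 68.1.

P* ≈ 162, Q* ≈ 68.1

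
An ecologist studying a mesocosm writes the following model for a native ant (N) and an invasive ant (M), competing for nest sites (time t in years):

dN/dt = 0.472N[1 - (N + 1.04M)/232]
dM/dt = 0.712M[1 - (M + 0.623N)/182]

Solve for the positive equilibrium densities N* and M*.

Setting both brackets to zero gives the nullclines N + 1.04M = 232 and 0.623N + M = 182.
Substituting M = 182 - 0.623N into the first: N(1 - 1.04·0.623) = 232 - 1.04·182.
So N* = 42.7/0.352 = 121, and then M* = 182 - 0.623·121 = 106.

N* ≈ 121, M* ≈ 106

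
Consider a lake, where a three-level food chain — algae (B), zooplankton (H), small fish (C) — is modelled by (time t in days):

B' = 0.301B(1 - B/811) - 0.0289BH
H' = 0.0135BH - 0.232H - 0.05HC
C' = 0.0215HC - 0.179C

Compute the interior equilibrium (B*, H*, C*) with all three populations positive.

B* ≈ 163, H* ≈ 8.33, C* ≈ 39.3

From dC/dt = 0: 0.0215H* = 0.179, so H* = 8.33.
From dB/dt = 0: 0.301(1 - B*/811) = 0.0289·8.33, giving B* = 811·(1 - 0.799) = 163.
From dH/dt = 0: 0.0135·163 - 0.232 = 0.05C*, so C* = 1.96/0.05 = 39.3.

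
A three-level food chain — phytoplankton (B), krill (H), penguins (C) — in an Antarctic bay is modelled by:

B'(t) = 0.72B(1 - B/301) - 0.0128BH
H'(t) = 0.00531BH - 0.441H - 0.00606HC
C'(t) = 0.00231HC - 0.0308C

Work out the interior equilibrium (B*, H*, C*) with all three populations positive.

From dC/dt = 0: 0.00231H* = 0.0308, so H* = 13.3.
From dB/dt = 0: 0.72(1 - B*/301) = 0.0128·13.3, giving B* = 301·(1 - 0.237) = 230.
From dH/dt = 0: 0.00531·230 - 0.441 = 0.00606C*, so C* = 0.778/0.00606 = 128.

B* ≈ 230, H* ≈ 13.3, C* ≈ 128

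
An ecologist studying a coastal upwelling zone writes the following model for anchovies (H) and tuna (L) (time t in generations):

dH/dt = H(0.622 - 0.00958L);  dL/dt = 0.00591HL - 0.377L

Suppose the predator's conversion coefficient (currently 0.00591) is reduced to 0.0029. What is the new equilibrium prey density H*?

At the interior fixed point, setting dL/dt = 0 with L > 0 fixes H* = (predator death rate)/(HL coefficient) — independent of the other coefficients.
With the change, H* = 0.377/0.0029 = 130; it rises from 63.8.

H* ≈ 130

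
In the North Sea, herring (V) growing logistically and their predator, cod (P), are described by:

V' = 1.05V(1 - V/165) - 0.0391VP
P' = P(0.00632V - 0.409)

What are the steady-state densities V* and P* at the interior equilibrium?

V* ≈ 64.7, P* ≈ 16.3

From dP/dt = 0 with P > 0: 0.00632V* = 0.409, so V* = 64.7.
Substitute into dV/dt = 0: 1.05(1 - 64.7/165) = 0.0391P*.
The bracket is 0.608, giving P* = 0.638/0.0391 = 16.3.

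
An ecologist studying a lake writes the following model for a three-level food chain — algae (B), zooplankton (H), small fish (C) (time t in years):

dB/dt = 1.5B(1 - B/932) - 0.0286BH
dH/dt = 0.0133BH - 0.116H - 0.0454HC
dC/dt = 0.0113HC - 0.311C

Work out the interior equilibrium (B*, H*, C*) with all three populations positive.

B* ≈ 443, H* ≈ 27.5, C* ≈ 127

From dC/dt = 0: 0.0113H* = 0.311, so H* = 27.5.
From dB/dt = 0: 1.5(1 - B*/932) = 0.0286·27.5, giving B* = 932·(1 - 0.525) = 443.
From dH/dt = 0: 0.0133·443 - 0.116 = 0.0454C*, so C* = 5.77/0.0454 = 127.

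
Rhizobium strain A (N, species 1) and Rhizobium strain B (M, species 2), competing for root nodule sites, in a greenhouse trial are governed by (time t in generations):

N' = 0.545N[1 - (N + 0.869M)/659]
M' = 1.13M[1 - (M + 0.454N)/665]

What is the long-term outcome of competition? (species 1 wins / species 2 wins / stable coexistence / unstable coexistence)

stable coexistence

Compare the nullcline intercepts: K1/α12 = 659/0.869 = 758 > K2 = 665; K2/α21 = 665/0.454 = 1460 > K1 = 659.
Since both inequalities hold, each species can invade when rare, so the interior equilibrium is stable.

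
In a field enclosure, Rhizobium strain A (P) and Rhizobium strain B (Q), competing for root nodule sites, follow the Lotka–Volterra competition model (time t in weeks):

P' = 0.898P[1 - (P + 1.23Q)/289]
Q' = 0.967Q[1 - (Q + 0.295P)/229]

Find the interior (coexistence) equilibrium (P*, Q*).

Setting both brackets to zero gives the nullclines P + 1.23Q = 289 and 0.295P + Q = 229.
Substituting Q = 229 - 0.295P into the first: P(1 - 1.23·0.295) = 289 - 1.23·229.
So P* = 7.33/0.637 = 11.5, and then Q* = 229 - 0.295·11.5 = 226.

P* ≈ 11.5, Q* ≈ 226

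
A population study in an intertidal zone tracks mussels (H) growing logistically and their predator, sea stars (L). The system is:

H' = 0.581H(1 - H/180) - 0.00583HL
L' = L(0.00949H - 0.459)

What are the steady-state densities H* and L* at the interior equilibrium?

From dL/dt = 0 with L > 0: 0.00949H* = 0.459, so H* = 48.4.
Substitute into dH/dt = 0: 0.581(1 - 48.4/180) = 0.00583L*.
The bracket is 0.731, giving L* = 0.425/0.00583 = 72.9.

H* ≈ 48.4, L* ≈ 72.9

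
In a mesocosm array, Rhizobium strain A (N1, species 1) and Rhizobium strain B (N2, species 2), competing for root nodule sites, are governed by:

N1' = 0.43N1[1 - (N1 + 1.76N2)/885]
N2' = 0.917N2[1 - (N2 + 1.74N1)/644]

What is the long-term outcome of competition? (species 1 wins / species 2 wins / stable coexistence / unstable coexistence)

unstable coexistence (outcome depends on initial conditions)

Compare the nullcline intercepts: K1/α12 = 885/1.76 = 503 < K2 = 644; K2/α21 = 644/1.74 = 370 < K1 = 885.
Since both are reversed, neither can invade when rare; the interior point is a saddle.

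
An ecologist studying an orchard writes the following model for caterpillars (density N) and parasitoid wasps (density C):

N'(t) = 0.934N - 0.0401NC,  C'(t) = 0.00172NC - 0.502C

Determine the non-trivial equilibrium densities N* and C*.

Set dC/dt = 0 with C > 0: 0.00172N - 0.502 = 0, so N* = 0.502/0.00172 = 292.
Set dN/dt = 0 with N > 0: 0.934 - 0.0401C = 0, so C* = 0.934/0.0401 = 23.3.

N* ≈ 292, C* ≈ 23.3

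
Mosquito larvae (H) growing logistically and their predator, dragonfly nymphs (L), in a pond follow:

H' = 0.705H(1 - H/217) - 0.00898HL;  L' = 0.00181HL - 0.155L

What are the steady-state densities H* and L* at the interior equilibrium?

From dL/dt = 0 with L > 0: 0.00181H* = 0.155, so H* = 85.6.
Substitute into dH/dt = 0: 0.705(1 - 85.6/217) = 0.00898L*.
The bracket is 0.605, giving L* = 0.427/0.00898 = 47.5.

H* ≈ 85.6, L* ≈ 47.5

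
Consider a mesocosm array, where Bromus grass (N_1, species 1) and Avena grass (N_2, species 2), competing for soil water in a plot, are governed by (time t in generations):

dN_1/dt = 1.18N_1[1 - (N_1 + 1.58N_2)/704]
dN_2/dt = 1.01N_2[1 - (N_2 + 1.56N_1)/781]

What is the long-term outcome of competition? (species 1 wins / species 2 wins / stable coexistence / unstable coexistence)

unstable coexistence (outcome depends on initial conditions)

Compare the nullcline intercepts: K1/α12 = 704/1.58 = 446 < K2 = 781; K2/α21 = 781/1.56 = 501 < K1 = 704.
Since both are reversed, neither can invade when rare; the interior point is a saddle.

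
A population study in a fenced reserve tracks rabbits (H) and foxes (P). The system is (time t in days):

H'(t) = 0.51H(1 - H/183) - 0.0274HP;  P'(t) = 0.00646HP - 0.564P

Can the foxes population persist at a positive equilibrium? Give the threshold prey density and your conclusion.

The predator equation gives dP/dt > 0 only when H > 0.564/0.00646 = 87.3.
Without the predator, H → K = 183. Since 183 > 87.3, the predator can invade and persist.

Threshold H = 87.3; K > 87.3, so yes, the predator persists.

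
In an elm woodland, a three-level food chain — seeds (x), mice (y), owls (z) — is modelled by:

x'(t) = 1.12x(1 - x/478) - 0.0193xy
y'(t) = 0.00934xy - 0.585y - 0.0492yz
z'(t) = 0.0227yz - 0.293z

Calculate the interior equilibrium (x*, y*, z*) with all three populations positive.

From dz/dt = 0: 0.0227y* = 0.293, so y* = 12.9.
From dx/dt = 0: 1.12(1 - x*/478) = 0.0193·12.9, giving x* = 478·(1 - 0.222) = 372.
From dy/dt = 0: 0.00934·372 - 0.585 = 0.0492z*, so z* = 2.89/0.0492 = 58.7.

x* ≈ 372, y* ≈ 12.9, z* ≈ 58.7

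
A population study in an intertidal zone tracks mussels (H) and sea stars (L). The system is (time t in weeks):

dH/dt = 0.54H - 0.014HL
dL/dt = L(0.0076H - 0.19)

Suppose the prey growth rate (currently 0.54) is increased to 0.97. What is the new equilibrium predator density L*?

L* ≈ 69.3

At the interior fixed point, setting dH/dt = 0 with H > 0 fixes L* = (prey growth rate)/(HL coefficient) — independent of the other coefficients.
With the change, L* = 0.97/0.014 = 69.3; it rises from 38.6.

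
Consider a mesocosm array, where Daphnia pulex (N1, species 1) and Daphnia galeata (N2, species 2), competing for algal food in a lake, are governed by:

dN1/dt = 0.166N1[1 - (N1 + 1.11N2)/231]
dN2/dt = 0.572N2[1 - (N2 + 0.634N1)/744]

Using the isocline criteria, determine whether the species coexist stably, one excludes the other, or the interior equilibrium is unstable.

species 2 excludes species 1

Compare the nullcline intercepts: K1/α12 = 231/1.11 = 208 < K2 = 744; K2/α21 = 744/0.634 = 1170 > K1 = 231.
Since the inequalities point opposite ways, species 2 can invade but species 1 cannot.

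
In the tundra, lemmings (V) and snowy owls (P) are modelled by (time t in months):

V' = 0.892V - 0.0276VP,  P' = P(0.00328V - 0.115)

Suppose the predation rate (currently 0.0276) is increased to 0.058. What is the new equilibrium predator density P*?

P* ≈ 15.4

At the interior fixed point, setting dV/dt = 0 with V > 0 fixes P* = (prey growth rate)/(VP coefficient) — independent of the other coefficients.
With the change, P* = 0.892/0.058 = 15.4; it falls from 32.3.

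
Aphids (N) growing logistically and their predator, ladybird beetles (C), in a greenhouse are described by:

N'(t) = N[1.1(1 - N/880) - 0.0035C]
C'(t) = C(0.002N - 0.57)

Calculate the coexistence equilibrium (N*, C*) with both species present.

N* ≈ 285, C* ≈ 213

From dC/dt = 0 with C > 0: 0.002N* = 0.57, so N* = 285.
Substitute into dN/dt = 0: 1.1(1 - 285/880) = 0.0035C*.
The bracket is 0.676, giving C* = 0.744/0.0035 = 213.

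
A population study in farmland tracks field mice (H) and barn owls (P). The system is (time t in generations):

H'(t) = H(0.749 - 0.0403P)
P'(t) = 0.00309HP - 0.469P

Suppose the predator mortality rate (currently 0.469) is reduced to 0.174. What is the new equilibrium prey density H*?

At the interior fixed point, setting dP/dt = 0 with P > 0 fixes H* = (predator death rate)/(HP coefficient) — independent of the other coefficients.
With the change, H* = 0.174/0.00309 = 56.3; it falls from 152.

H* ≈ 56.3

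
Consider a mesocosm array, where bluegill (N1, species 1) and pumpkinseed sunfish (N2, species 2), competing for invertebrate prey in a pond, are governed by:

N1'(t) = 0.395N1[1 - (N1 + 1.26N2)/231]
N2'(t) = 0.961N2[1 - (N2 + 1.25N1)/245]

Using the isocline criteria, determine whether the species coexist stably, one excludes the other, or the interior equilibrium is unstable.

Compare the nullcline intercepts: K1/α12 = 231/1.26 = 183 < K2 = 245; K2/α21 = 245/1.25 = 196 < K1 = 231.
Since both are reversed, neither can invade when rare; the interior point is a saddle.

unstable coexistence (outcome depends on initial conditions)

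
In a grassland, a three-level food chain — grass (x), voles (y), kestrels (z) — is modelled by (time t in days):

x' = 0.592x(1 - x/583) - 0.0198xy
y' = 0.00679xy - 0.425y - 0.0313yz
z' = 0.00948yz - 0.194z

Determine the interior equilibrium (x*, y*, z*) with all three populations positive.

x* ≈ 184, y* ≈ 20.5, z* ≈ 26.3

From dz/dt = 0: 0.00948y* = 0.194, so y* = 20.5.
From dx/dt = 0: 0.592(1 - x*/583) = 0.0198·20.5, giving x* = 583·(1 - 0.684) = 184.
From dy/dt = 0: 0.00679·184 - 0.425 = 0.0313z*, so z* = 0.824/0.0313 = 26.3.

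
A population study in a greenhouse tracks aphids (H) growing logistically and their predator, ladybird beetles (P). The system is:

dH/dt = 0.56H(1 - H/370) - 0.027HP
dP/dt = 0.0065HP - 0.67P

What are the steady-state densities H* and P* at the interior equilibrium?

H* ≈ 103, P* ≈ 15

From dP/dt = 0 with P > 0: 0.0065H* = 0.67, so H* = 103.
Substitute into dH/dt = 0: 0.56(1 - 103/370) = 0.027P*.
The bracket is 0.721, giving P* = 0.404/0.027 = 15.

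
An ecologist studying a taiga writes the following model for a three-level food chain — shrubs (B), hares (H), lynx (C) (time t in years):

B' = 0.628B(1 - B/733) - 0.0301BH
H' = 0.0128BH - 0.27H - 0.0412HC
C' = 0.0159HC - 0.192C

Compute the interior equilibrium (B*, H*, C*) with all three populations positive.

B* ≈ 309, H* ≈ 12.1, C* ≈ 89.4

From dC/dt = 0: 0.0159H* = 0.192, so H* = 12.1.
From dB/dt = 0: 0.628(1 - B*/733) = 0.0301·12.1, giving B* = 733·(1 - 0.579) = 309.
From dH/dt = 0: 0.0128·309 - 0.27 = 0.0412C*, so C* = 3.68/0.0412 = 89.4.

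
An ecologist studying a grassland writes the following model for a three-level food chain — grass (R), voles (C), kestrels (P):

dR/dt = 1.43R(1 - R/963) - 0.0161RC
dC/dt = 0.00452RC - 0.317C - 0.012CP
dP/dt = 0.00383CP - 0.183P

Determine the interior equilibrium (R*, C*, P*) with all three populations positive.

From dP/dt = 0: 0.00383C* = 0.183, so C* = 47.8.
From dR/dt = 0: 1.43(1 - R*/963) = 0.0161·47.8, giving R* = 963·(1 - 0.538) = 445.
From dC/dt = 0: 0.00452·445 - 0.317 = 0.012P*, so P* = 1.69/0.012 = 141.

R* ≈ 445, C* ≈ 47.8, P* ≈ 141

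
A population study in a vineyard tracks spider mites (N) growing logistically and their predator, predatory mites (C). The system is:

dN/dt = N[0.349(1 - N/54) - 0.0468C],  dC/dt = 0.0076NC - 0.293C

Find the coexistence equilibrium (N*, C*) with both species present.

N* ≈ 38.6, C* ≈ 2.13

From dC/dt = 0 with C > 0: 0.0076N* = 0.293, so N* = 38.6.
Substitute into dN/dt = 0: 0.349(1 - 38.6/54) = 0.0468C*.
The bracket is 0.286, giving C* = 0.0998/0.0468 = 2.13.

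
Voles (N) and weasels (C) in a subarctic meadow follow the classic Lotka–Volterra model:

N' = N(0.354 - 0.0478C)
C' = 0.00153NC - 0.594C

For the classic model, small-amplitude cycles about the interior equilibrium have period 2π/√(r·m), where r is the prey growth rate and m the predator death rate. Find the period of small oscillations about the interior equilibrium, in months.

T ≈ 13.7 months

Here r = 0.354 and m = 0.594, so r·m = 0.21.
ω = √0.21 = 0.459 per month, hence T = 2π/ω ≈ 13.7 months.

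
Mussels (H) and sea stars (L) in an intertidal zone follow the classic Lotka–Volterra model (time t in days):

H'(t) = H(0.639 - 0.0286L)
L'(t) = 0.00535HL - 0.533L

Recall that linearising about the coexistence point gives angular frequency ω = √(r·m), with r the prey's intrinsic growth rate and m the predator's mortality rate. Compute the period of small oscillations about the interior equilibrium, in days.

T ≈ 10.8 days

Here r = 0.639 and m = 0.533, so r·m = 0.341.
ω = √0.341 = 0.584 per day, hence T = 2π/ω ≈ 10.8 days.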